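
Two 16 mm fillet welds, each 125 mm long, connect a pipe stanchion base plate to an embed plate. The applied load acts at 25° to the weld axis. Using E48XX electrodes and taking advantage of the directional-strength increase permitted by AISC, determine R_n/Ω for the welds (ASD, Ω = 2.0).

E48XX → F_EXX = 480 MPa.
t_e = 0.707 × 16 = 11.31 mm; A_we = 11.31 × 250 = 2828 mm².
Directional factor: 1.0 + 0.5 sin^1.5(25°) = 1.137.
F_nw = 0.6 × 480 × 1.137 = 327.6 MPa.
R_n/Ω = (327.6 × 2828) / 2.0 × 10⁻³ = 463.2 kN.

R_n/Ω ≈ 463 kN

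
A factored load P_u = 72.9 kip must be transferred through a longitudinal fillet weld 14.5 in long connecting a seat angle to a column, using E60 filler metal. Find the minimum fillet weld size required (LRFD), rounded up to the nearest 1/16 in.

E60XX → F_EXX = 60 ksi.
Total weld length L = 14.5 in.
Required throat t_e = P_u / (φ × 0.6 F_EXX × L) = 72.9 / (0.75 × 0.6 × 60 × 14.5) = 0.1862 in.
Required leg w = t_e / 0.707 = 0.2634 in → use 5/16 in.

w = 5/16 in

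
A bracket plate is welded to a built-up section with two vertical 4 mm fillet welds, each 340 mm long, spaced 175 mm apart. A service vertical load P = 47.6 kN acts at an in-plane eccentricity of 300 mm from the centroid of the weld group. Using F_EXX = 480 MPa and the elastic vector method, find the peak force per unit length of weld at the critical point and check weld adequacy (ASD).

f_max ≈ 271 N/mm; adequate

Total weld length L_w = 680 mm. Treat welds as unit-width lines.
Polar moment about centroid: J = 2[d³/12 + d(b/2)²] = 2[340³/12 + 340×87.5²] = 11760000 mm³.
Direct shear f_v = P/L_w = 47.6×10³ / 680 = 70 N/mm (vertical).
Torsion M = P·e = 47.6×10³ × 300 = 14280000 N·mm.
Critical point at (x, y) = (87.5, 170) from centroid. f_tx = M·y/J = 206.5 N/mm; f_ty = M·x/J = 106.3 N/mm.
Resultant f_max = √[f_tx² + (f_v + f_ty)²] = √[206.5² + (70 + 106.3)²] = 271.5 N/mm.
Capacity per unit length: r_n/Ω = (1/2.0) × 0.6 × 480 × (0.707 × 4) = 407.2 N/mm.
271.5 ≤ 407.2 → adequate.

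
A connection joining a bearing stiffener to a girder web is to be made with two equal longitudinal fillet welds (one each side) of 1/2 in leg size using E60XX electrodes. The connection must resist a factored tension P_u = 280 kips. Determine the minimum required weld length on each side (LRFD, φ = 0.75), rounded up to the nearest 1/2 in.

E60XX → F_EXX = 60 ksi.
Throat t_e = 0.707 × 0.5 = 0.3535 in.
φr_n = 0.75 × 0.6 × 60 × 0.3535 = 9.544 kips/in.
L_req = P_u / φr_n = 280 / 9.544 = 29.34 in total.
Per side: 29.34 / 2 = 14.67 in.
Round up → use L = 15 in on each side.

L = 15 in on each side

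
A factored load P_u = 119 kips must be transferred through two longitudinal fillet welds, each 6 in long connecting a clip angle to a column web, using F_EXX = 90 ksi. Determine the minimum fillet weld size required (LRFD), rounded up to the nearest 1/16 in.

w = 3/8 in

Total weld length L = 12 in.
Required throat t_e = P_u / (φ × 0.6 F_EXX × L) = 119 / (0.75 × 0.6 × 90 × 12) = 0.2449 in.
Required leg w = t_e / 0.707 = 0.3463 in → use 3/8 in.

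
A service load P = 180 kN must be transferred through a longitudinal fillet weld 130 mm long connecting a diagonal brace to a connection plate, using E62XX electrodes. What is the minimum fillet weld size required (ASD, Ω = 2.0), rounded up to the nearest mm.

w = 11 mm

E62XX → F_EXX = 620 MPa.
Total weld length L = 130 mm.
Required throat t_e = P × Ω / (0.6 F_EXX × L) = 180 × 2.0 / (0.6 × 620 × 130 × 10⁻³) = 7.444 mm.
Required leg w = t_e / 0.707 = 10.53 mm → use 11 mm.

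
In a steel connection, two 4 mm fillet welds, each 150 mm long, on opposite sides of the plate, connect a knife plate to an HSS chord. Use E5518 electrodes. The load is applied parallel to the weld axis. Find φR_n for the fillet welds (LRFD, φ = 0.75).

φR_n ≈ 210 kN

E55XX → F_EXX = 550 MPa.
Effective throat t_e = 0.707 × 4 = 2.828 mm.
Total length L = 300 mm; A_we = 2.828 × 300 = 848.4 mm².
F_nw = 0.6 F_EXX = 0.6 × 550 = 330 MPa.
φR_n = 0.75 × 330 × 848.4 × 10⁻³ = 210 kN.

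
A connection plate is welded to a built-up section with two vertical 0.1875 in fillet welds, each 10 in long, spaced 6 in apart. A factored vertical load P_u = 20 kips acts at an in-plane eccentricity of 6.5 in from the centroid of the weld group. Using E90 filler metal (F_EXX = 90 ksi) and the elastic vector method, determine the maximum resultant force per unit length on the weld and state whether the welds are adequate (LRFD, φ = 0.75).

Total weld length L_w = 20 in. Treat welds as unit-width lines.
Polar moment about centroid: J = 2[d³/12 + d(b/2)²] = 2[10³/12 + 10×3²] = 346.7 in³.
Direct shear f_v = P/L_w = 20 / 20 = 1 kip/in (vertical).
Torsion M = P·e = 20 × 6.5 = 130 kip·in.
Critical point at (x, y) = (3, 5) from centroid. f_tx = M·y/J = 1.875 kip/in; f_ty = M·x/J = 1.125 kip/in.
Resultant f_max = √[f_tx² + (f_v + f_ty)²] = √[1.875² + (1 + 1.125)²] = 2.834 kip/in.
Capacity per unit length: φr_n = 0.75 × 0.6 × 90 × (0.707 × 0.1875) = 5.369 kip/in.
2.834 ≤ 5.369 → adequate.

f_max ≈ 2.83 kip/in; adequate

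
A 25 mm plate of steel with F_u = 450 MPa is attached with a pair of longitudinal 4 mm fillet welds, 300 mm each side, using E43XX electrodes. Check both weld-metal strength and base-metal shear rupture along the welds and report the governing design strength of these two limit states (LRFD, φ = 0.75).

φR_n ≈ 328 kN (weld metal governs)

E43XX → F_EXX = 430 MPa.
t_e = 0.707 × 4 = 2.828 mm; L = 600 mm.
Weld metal: φR_n = 0.75 × 0.6 × 430 × 2.828 × 600 × 10⁻³ = 328.3 kN.
Base metal (shear rupture): φR_n = 0.75 × 0.6 × 450 × 25 × 600 × 10⁻³ = 3038 kN.
Governing: weld metal.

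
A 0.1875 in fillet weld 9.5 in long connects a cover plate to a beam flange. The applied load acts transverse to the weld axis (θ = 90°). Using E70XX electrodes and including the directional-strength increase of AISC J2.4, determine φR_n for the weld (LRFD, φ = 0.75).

E70XX → F_EXX = 70 ksi.
t_e = 0.707 × 0.1875 = 0.1326 in; A_we = 0.1326 × 9.5 = 1.259 in².
Directional factor: 1.0 + 0.5 sin^1.5(90°) = 1.5.
F_nw = 0.6 × 70 × 1.5 = 63 ksi.
φR_n = 0.75 × 63 × 1.259 = 59.5 kips.

φR_n ≈ 59.5 kips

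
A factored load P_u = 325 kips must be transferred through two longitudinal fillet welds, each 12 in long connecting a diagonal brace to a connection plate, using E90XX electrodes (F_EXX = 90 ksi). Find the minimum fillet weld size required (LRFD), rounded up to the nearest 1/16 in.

w = 1/2 in

Total weld length L = 24 in.
Required throat t_e = P_u / (φ × 0.6 F_EXX × L) = 325 / (0.75 × 0.6 × 90 × 24) = 0.3344 in.
Required leg w = t_e / 0.707 = 0.4729 in → use 1/2 in.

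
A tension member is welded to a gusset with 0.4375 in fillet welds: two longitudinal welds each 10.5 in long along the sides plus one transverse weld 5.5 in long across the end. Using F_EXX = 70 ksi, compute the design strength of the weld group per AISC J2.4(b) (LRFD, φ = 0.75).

φR_n ≈ 258 kips

t_e = 0.707 × 0.4375 = 0.3093 in.
R_nwl = 0.6 × 70 × 0.3093 × 21 = 272.8 kips (longitudinal, 2 welds).
R_nwt = 0.6 × 70 × 0.3093 × 5.5 = 71.45 kips (transverse, base value).
(i) R_nwl + R_nwt = 344.3 kips; (ii) 0.85 R_nwl + 1.5 R_nwt = 339.1 kips.
R_n = max = 344.3 kips [governs: (i)]; φR_n = 258.2 kips.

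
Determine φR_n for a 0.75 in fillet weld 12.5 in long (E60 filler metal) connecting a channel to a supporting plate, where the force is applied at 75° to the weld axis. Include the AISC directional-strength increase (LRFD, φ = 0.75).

E60XX → F_EXX = 60 ksi.
t_e = 0.707 × 0.75 = 0.5302 in; A_we = 0.5302 × 12.5 = 6.628 in².
Directional factor: 1.0 + 0.5 sin^1.5(75°) = 1.475.
F_nw = 0.6 × 60 × 1.475 = 53.09 ksi.
φR_n = 0.75 × 53.09 × 6.628 = 263.9 kips.

φR_n ≈ 264 kips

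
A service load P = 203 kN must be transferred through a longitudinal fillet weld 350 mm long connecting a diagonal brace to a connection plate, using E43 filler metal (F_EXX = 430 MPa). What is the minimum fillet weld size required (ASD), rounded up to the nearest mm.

Total weld length L = 350 mm.
Required throat t_e = P × Ω / (0.6 F_EXX × L) = 203 × 2.0 / (0.6 × 430 × 350 × 10⁻³) = 4.496 mm.
Required leg w = t_e / 0.707 = 6.359 mm → use 7 mm.

w = 7 mm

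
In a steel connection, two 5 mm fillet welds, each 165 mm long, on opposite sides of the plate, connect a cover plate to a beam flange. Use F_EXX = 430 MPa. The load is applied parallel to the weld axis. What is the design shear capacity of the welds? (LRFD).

φR_n ≈ 226 kN

Effective throat t_e = 0.707 × 5 = 3.535 mm.
Total length L = 330 mm; A_we = 3.535 × 330 = 1167 mm².
F_nw = 0.6 F_EXX = 0.6 × 430 = 258 MPa.
φR_n = 0.75 × 258 × 1167 × 10⁻³ = 225.7 kN.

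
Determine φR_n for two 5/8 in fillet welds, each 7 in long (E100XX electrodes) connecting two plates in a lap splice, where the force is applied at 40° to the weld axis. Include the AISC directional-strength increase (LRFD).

φR_n ≈ 350 kip

E100XX → F_EXX = 100 ksi.
t_e = 0.707 × 0.625 = 0.4419 in; A_we = 0.4419 × 14 = 6.186 in².
Directional factor: 1.0 + 0.5 sin^1.5(40°) = 1.258.
F_nw = 0.6 × 100 × 1.258 = 75.46 ksi.
φR_n = 0.75 × 75.46 × 6.186 = 350.1 kip.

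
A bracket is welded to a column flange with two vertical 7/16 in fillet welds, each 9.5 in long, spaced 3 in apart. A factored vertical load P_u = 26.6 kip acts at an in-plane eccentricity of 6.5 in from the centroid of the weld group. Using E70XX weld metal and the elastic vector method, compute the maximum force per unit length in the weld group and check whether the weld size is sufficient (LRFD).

E70XX → F_EXX = 70 ksi.
Total weld length L_w = 19 in. Treat welds as unit-width lines.
Polar moment about centroid: J = 2[d³/12 + d(b/2)²] = 2[9.5³/12 + 9.5×1.5²] = 185.6 in³.
Direct shear f_v = P/L_w = 26.6 / 19 = 1.4 kip/in (vertical).
Torsion M = P·e = 26.6 × 6.5 = 172.9 kip·in.
Critical point at (x, y) = (1.5, 4.75) from centroid. f_tx = M·y/J = 4.424 kip/in; f_ty = M·x/J = 1.397 kip/in.
Resultant f_max = √[f_tx² + (f_v + f_ty)²] = √[4.424² + (1.4 + 1.397)²] = 5.234 kip/in.
Capacity per unit length: φr_n = 0.75 × 0.6 × 70 × (0.707 × 0.4375) = 9.743 kip/in.
5.234 ≤ 9.743 → adequate.

f_max ≈ 5.23 kip/in; adequate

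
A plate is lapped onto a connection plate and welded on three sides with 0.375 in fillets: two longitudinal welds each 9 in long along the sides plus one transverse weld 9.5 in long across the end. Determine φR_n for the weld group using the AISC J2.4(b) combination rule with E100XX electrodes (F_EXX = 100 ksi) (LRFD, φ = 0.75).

t_e = 0.707 × 0.375 = 0.2651 in.
R_nwl = 0.6 × 100 × 0.2651 × 18 = 286.3 kip (longitudinal, 2 welds).
R_nwt = 0.6 × 100 × 0.2651 × 9.5 = 151.1 kip (transverse, base value).
(i) R_nwl + R_nwt = 437.5 kip; (ii) 0.85 R_nwl + 1.5 R_nwt = 470.1 kip.
R_n = max = 470.1 kip [governs: (ii)]; φR_n = 352.5 kip.

φR_n ≈ 353 kip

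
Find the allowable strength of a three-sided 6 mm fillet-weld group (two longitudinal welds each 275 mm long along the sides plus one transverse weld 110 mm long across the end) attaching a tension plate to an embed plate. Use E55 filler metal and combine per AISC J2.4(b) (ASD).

E55XX → F_EXX = 550 MPa.
t_e = 0.707 × 6 = 4.242 mm.
R_nwl = 0.6 × 550 × 4.242 × 550 × 10⁻³ = 769.9 kN (longitudinal, 2 welds).
R_nwt = 0.6 × 550 × 4.242 × 110 × 10⁻³ = 154 kN (transverse, base value).
(i) R_nwl + R_nwt = 923.9 kN; (ii) 0.85 R_nwl + 1.5 R_nwt = 885.4 kN.
R_n = max = 923.9 kN [governs: (i)]; R_n/Ω = 462 kN.

R_n/Ω ≈ 462 kN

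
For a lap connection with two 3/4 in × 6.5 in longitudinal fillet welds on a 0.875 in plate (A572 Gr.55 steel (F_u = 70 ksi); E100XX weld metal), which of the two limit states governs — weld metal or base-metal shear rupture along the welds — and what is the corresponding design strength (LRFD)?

φR_n ≈ 310 kip (weld metal governs)

E100XX → F_EXX = 100 ksi.
t_e = 0.707 × 0.75 = 0.5302 in; L = 13 in.
Weld metal: φR_n = 0.75 × 0.6 × 100 × 0.5302 × 13 = 310.2 kip.
Base metal (shear rupture): φR_n = 0.75 × 0.6 × 70 × 0.875 × 13 = 358.3 kip.
Governing: weld metal.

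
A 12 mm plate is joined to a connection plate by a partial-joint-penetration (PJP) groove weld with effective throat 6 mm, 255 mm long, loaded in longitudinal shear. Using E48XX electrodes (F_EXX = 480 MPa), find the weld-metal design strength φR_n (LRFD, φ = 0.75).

Effective throat (given) t_e = 6 mm.
A_we = 6 × 255 = 1530 mm².
F_nw = 0.6 F_EXX = 288 MPa.
φR_n = 0.75 × 288 × 1530 × 10⁻³ = 330.5 kN.

φR_n ≈ 330 kN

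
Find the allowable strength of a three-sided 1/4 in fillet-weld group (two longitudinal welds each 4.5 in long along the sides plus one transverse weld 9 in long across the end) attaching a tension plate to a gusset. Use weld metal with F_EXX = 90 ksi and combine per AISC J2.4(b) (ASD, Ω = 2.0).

R_n/Ω ≈ 101 kip

t_e = 0.707 × 0.25 = 0.1767 in.
R_nwl = 0.6 × 90 × 0.1767 × 9 = 85.9 kip (longitudinal, 2 welds).
R_nwt = 0.6 × 90 × 0.1767 × 9 = 85.9 kip (transverse, base value).
(i) R_nwl + R_nwt = 171.8 kip; (ii) 0.85 R_nwl + 1.5 R_nwt = 201.9 kip.
R_n = max = 201.9 kip [governs: (ii)]; R_n/Ω = 100.9 kip.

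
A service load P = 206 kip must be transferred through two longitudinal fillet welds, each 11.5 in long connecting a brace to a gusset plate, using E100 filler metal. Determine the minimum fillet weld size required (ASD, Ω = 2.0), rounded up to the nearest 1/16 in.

w = 7/16 in

E100XX → F_EXX = 100 ksi.
Total weld length L = 23 in.
Required throat t_e = P × Ω / (0.6 F_EXX × L) = 206 × 2.0 / (0.6 × 100 × 23) = 0.2986 in.
Required leg w = t_e / 0.707 = 0.4223 in → use 7/16 in.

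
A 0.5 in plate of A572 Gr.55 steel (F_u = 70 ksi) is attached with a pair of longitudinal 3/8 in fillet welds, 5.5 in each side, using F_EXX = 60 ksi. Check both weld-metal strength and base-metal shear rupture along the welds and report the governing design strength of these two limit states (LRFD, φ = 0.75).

t_e = 0.707 × 0.375 = 0.2651 in; L = 11 in.
Weld metal: φR_n = 0.75 × 0.6 × 60 × 0.2651 × 11 = 78.74 kips.
Base metal (shear rupture): φR_n = 0.75 × 0.6 × 70 × 0.5 × 11 = 173.2 kips.
Governing: weld metal.

φR_n ≈ 78.7 kips (weld metal governs)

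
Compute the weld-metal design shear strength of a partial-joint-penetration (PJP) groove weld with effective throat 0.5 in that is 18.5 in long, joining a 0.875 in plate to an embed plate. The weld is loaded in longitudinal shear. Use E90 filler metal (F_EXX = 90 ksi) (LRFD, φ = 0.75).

φR_n ≈ 375 kip

Effective throat (given) t_e = 0.5 in.
A_we = 0.5 × 18.5 = 9.25 in².
F_nw = 0.6 F_EXX = 54 ksi.
φR_n = 0.75 × 54 × 9.25 = 374.6 kip.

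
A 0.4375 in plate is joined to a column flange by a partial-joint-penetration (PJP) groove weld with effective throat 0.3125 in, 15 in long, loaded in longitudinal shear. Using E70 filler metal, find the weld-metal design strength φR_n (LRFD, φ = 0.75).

φR_n ≈ 148 kips

E70XX → F_EXX = 70 ksi.
Effective throat (given) t_e = 0.3125 in.
A_we = 0.3125 × 15 = 4.688 in².
F_nw = 0.6 F_EXX = 42 ksi.
φR_n = 0.75 × 42 × 4.688 = 147.7 kips.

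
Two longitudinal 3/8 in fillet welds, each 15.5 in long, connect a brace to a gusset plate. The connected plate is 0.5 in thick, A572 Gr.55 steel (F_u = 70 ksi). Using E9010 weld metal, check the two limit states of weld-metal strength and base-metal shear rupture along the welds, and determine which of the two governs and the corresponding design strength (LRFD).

E90XX → F_EXX = 90 ksi.
t_e = 0.707 × 0.375 = 0.2651 in; L = 31 in.
Weld metal: φR_n = 0.75 × 0.6 × 90 × 0.2651 × 31 = 332.9 kip.
Base metal (shear rupture): φR_n = 0.75 × 0.6 × 70 × 0.5 × 31 = 488.2 kip.
Governing: weld metal.

φR_n ≈ 333 kip (weld metal governs)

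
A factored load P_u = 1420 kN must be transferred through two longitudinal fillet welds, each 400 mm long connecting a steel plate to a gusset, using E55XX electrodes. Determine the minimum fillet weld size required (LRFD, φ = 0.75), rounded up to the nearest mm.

w = 11 mm

E55XX → F_EXX = 550 MPa.
Total weld length L = 800 mm.
Required throat t_e = P_u / (φ × 0.6 F_EXX × L) = 1420 / (0.75 × 0.6 × 550 × 800 × 10⁻³) = 7.172 mm.
Required leg w = t_e / 0.707 = 10.14 mm → use 11 mm.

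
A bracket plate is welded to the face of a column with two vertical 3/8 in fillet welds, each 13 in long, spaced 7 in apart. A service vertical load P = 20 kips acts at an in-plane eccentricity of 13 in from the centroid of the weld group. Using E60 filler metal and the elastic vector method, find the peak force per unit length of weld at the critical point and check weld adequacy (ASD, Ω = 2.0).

f_max ≈ 3.24 kip/in; adequate

E60XX → F_EXX = 60 ksi.
Total weld length L_w = 26 in. Treat welds as unit-width lines.
Polar moment about centroid: J = 2[d³/12 + d(b/2)²] = 2[13³/12 + 13×3.5²] = 684.7 in³.
Direct shear f_v = P/L_w = 20 / 26 = 0.7692 kip/in (vertical).
Torsion M = P·e = 20 × 13 = 260 kip·in.
Critical point at (x, y) = (3.5, 6.5) from centroid. f_tx = M·y/J = 2.468 kip/in; f_ty = M·x/J = 1.329 kip/in.
Resultant f_max = √[f_tx² + (f_v + f_ty)²] = √[2.468² + (0.7692 + 1.329)²] = 3.24 kip/in.
Capacity per unit length: r_n/Ω = (1/2.0) × 0.6 × 60 × (0.707 × 0.375) = 4.772 kip/in.
3.24 ≤ 4.772 → adequate.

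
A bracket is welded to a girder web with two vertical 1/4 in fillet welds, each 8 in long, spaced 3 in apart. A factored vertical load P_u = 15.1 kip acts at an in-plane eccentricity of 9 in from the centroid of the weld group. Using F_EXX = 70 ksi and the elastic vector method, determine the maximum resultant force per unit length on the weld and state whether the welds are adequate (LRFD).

f_max ≈ 5.19 kip/in; adequate

Total weld length L_w = 16 in. Treat welds as unit-width lines.
Polar moment about centroid: J = 2[d³/12 + d(b/2)²] = 2[8³/12 + 8×1.5²] = 121.3 in³.
Direct shear f_v = P/L_w = 15.1 / 16 = 0.9437 kip/in (vertical).
Torsion M = P·e = 15.1 × 9 = 135.9 kip·in.
Critical point at (x, y) = (1.5, 4) from centroid. f_tx = M·y/J = 4.48 kip/in; f_ty = M·x/J = 1.68 kip/in.
Resultant f_max = √[f_tx² + (f_v + f_ty)²] = √[4.48² + (0.9437 + 1.68)²] = 5.192 kip/in.
Capacity per unit length: φr_n = 0.75 × 0.6 × 70 × (0.707 × 0.25) = 5.568 kip/in.
5.192 ≤ 5.568 → adequate.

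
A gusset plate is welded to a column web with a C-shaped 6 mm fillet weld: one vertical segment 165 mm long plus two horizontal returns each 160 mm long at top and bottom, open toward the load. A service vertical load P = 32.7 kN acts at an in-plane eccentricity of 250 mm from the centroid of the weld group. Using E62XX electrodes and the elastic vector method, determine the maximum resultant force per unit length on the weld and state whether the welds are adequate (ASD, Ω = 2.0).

f_max ≈ 337 N/mm; adequate

E62XX → F_EXX = 620 MPa.
Total weld length L_w = 485 mm. Treat welds as unit-width lines.
Centroid: x̄ = 2×160×80 / 485 = 52.78 mm from the vertical weld.
Polar moment about centroid: J = I_x + I_y = [165³/12 + 2×160×82.5²] + [165×52.78² + 2(160³/12 + 160×27.22²)] = 3932000 mm³.
Direct shear f_v = P/L_w = 32.7×10³ / 485 = 67.42 N/mm (vertical).
Torsion M = P·e = 32.7×10³ × 250 = 8175000 N·mm.
Critical point at (x, y) = (107.2, 82.5) from centroid. f_tx = M·y/J = 171.5 N/mm; f_ty = M·x/J = 222.9 N/mm.
Resultant f_max = √[f_tx² + (f_v + f_ty)²] = √[171.5² + (67.42 + 222.9)²] = 337.2 N/mm.
Capacity per unit length: r_n/Ω = (1/2.0) × 0.6 × 620 × (0.707 × 6) = 789 N/mm.
337.2 ≤ 789 → adequate.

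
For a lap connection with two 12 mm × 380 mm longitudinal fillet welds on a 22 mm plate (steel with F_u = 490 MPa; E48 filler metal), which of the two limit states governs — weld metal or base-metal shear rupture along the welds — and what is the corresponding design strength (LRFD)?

E48XX → F_EXX = 480 MPa.
t_e = 0.707 × 12 = 8.484 mm; L = 760 mm.
Weld metal: φR_n = 0.75 × 0.6 × 480 × 8.484 × 760 × 10⁻³ = 1393 kN.
Base metal (shear rupture): φR_n = 0.75 × 0.6 × 490 × 22 × 760 × 10⁻³ = 3687 kN.
Governing: weld metal.

φR_n ≈ 1390 kN (weld metal governs)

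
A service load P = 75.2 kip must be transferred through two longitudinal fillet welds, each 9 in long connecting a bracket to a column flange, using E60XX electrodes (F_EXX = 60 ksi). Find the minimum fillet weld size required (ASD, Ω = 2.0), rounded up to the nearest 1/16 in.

w = 3/8 in

Total weld length L = 18 in.
Required throat t_e = P × Ω / (0.6 F_EXX × L) = 75.2 × 2.0 / (0.6 × 60 × 18) = 0.2321 in.
Required leg w = t_e / 0.707 = 0.3283 in → use 3/8 in.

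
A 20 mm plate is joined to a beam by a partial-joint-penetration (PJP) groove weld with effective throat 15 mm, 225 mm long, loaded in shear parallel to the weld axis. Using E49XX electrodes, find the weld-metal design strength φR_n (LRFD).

E49XX → F_EXX = 490 MPa.
Effective throat (given) t_e = 15 mm.
A_we = 15 × 225 = 3375 mm².
F_nw = 0.6 F_EXX = 294 MPa.
φR_n = 0.75 × 294 × 3375 × 10⁻³ = 744.2 kN.

φR_n ≈ 744 kN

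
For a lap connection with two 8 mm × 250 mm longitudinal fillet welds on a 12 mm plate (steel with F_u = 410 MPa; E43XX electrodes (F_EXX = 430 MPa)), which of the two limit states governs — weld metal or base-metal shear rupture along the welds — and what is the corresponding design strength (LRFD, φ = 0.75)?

φR_n ≈ 547 kN (weld metal governs)

t_e = 0.707 × 8 = 5.656 mm; L = 500 mm.
Weld metal: φR_n = 0.75 × 0.6 × 430 × 5.656 × 500 × 10⁻³ = 547.2 kN.
Base metal (shear rupture): φR_n = 0.75 × 0.6 × 410 × 12 × 500 × 10⁻³ = 1107 kN.
Governing: weld metal.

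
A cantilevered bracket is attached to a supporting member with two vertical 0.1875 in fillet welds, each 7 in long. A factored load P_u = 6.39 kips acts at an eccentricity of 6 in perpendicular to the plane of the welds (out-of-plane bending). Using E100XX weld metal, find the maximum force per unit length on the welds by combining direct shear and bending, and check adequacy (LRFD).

f_max ≈ 2.39 kip/in; adequate

E100XX → F_EXX = 100 ksi.
L_w = 2 × 7 = 14 in; section modulus (unit throat) S = 2 × L²/6 = 16.33 in².
Direct shear f_v = P/L_w = 6.39/14 = 0.4564 kip/in.
Moment M = P × e = 6.39 × 6 = 38.34 kip·in; bending f_b = M/S = 2.347 kip/in.
f_max = √(f_v² + f_b²) = √(0.4564² + 2.347²) = 2.391 kip/in.
φr_n = 0.75 × 0.6 × 100 × (0.707 × 0.1875) = 5.965 kip/in → adequate.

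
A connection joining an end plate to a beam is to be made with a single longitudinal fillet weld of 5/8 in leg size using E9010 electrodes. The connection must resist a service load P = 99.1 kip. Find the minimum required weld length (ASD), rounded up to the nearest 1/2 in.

E90XX → F_EXX = 90 ksi.
Throat t_e = 0.707 × 0.625 = 0.4419 in.
r_n/Ω = (0.6 × 90 × 0.4419) / 2.0 = 11.93 kip/in.
L_req = P / (r_n/Ω) = 99.1 / 11.93 = 8.306 in total.
Round up → use L = 8.5 in.

L = 8.5 in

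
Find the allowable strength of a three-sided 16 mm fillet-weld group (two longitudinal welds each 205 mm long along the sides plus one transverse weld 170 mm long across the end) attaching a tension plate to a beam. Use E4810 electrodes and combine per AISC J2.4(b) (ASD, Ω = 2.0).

E48XX → F_EXX = 480 MPa.
t_e = 0.707 × 16 = 11.31 mm.
R_nwl = 0.6 × 480 × 11.31 × 410 × 10⁻³ = 1336 kN (longitudinal, 2 welds).
R_nwt = 0.6 × 480 × 11.31 × 170 × 10⁻³ = 553.8 kN (transverse, base value).
(i) R_nwl + R_nwt = 1890 kN; (ii) 0.85 R_nwl + 1.5 R_nwt = 1966 kN.
R_n = max = 1966 kN [governs: (ii)]; R_n/Ω = 983.1 kN.

R_n/Ω ≈ 983 kN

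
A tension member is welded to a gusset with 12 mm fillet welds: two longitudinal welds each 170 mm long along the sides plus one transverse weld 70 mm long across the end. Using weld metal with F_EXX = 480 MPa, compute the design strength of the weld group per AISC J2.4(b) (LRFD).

φR_n ≈ 751 kN

t_e = 0.707 × 12 = 8.484 mm.
R_nwl = 0.6 × 480 × 8.484 × 340 × 10⁻³ = 830.8 kN (longitudinal, 2 welds).
R_nwt = 0.6 × 480 × 8.484 × 70 × 10⁻³ = 171 kN (transverse, base value).
(i) R_nwl + R_nwt = 1002 kN; (ii) 0.85 R_nwl + 1.5 R_nwt = 962.7 kN.
R_n = max = 1002 kN [governs: (i)]; φR_n = 751.3 kN.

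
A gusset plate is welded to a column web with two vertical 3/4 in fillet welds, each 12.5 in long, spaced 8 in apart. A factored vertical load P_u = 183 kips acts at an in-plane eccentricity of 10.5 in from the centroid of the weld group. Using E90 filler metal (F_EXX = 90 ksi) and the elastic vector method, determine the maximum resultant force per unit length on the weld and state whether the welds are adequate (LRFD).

f_max ≈ 24.4 kip/in; NOT adequate

Total weld length L_w = 25 in. Treat welds as unit-width lines.
Polar moment about centroid: J = 2[d³/12 + d(b/2)²] = 2[12.5³/12 + 12.5×4²] = 725.5 in³.
Direct shear f_v = P/L_w = 183 / 25 = 7.32 kip/in (vertical).
Torsion M = P·e = 183 × 10.5 = 1921.5 kip·in.
Critical point at (x, y) = (4, 6.25) from centroid. f_tx = M·y/J = 16.55 kip/in; f_ty = M·x/J = 10.59 kip/in.
Resultant f_max = √[f_tx² + (f_v + f_ty)²] = √[16.55² + (7.32 + 10.59)²] = 24.39 kip/in.
Capacity per unit length: φr_n = 0.75 × 0.6 × 90 × (0.707 × 0.75) = 21.48 kip/in.
24.39 > 21.48 → NOT adequate.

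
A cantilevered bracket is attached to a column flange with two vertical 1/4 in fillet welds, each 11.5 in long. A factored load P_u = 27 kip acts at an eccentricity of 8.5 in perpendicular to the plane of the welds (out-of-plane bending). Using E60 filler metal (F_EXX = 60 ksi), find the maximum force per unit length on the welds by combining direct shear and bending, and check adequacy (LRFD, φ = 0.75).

f_max ≈ 5.34 kip/in; NOT adequate

L_w = 2 × 11.5 = 23 in; section modulus (unit throat) S = 2 × L²/6 = 44.08 in².
Direct shear f_v = P/L_w = 27/23 = 1.174 kip/in.
Moment M = P × e = 27 × 8.5 = 229.5 kip·in; bending f_b = M/S = 5.206 kip/in.
f_max = √(f_v² + f_b²) = √(1.174² + 5.206²) = 5.337 kip/in.
φr_n = 0.75 × 0.6 × 60 × (0.707 × 0.25) = 4.772 kip/in → NOT adequate.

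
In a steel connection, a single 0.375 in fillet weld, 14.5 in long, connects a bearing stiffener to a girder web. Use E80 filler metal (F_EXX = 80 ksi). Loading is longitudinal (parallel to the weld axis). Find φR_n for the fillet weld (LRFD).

φR_n ≈ 138 kips

Effective throat t_e = 0.707 × 0.375 = 0.2651 in.
Total length L = 14.5 in; A_we = 0.2651 × 14.5 = 3.844 in².
F_nw = 0.6 F_EXX = 0.6 × 80 = 48 ksi.
φR_n = 0.75 × 48 × 3.844 = 138.4 kips.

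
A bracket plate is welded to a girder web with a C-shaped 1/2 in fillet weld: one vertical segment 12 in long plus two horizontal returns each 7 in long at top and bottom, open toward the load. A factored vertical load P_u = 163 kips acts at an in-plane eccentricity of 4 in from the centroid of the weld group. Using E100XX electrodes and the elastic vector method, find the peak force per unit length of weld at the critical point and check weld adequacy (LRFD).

f_max ≈ 11.6 kip/in; adequate

E100XX → F_EXX = 100 ksi.
Total weld length L_w = 26 in. Treat welds as unit-width lines.
Centroid: x̄ = 2×7×3.5 / 26 = 1.885 in from the vertical weld.
Polar moment about centroid: J = I_x + I_y = [12³/12 + 2×7×6²] + [12×1.885² + 2(7³/12 + 7×1.615²)] = 784.3 in³.
Direct shear f_v = P/L_w = 163 / 26 = 6.269 kip/in (vertical).
Torsion M = P·e = 163 × 4 = 652 kip·in.
Critical point at (x, y) = (5.115, 6) from centroid. f_tx = M·y/J = 4.988 kip/in; f_ty = M·x/J = 4.252 kip/in.
Resultant f_max = √[f_tx² + (f_v + f_ty)²] = √[4.988² + (6.269 + 4.252)²] = 11.64 kip/in.
Capacity per unit length: φr_n = 0.75 × 0.6 × 100 × (0.707 × 0.5) = 15.91 kip/in.
11.64 ≤ 15.91 → adequate.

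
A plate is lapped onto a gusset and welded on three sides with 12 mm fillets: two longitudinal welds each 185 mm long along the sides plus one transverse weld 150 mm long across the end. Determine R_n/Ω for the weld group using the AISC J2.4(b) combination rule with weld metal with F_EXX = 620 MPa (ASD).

R_n/Ω ≈ 851 kN

t_e = 0.707 × 12 = 8.484 mm.
R_nwl = 0.6 × 620 × 8.484 × 370 × 10⁻³ = 1168 kN (longitudinal, 2 welds).
R_nwt = 0.6 × 620 × 8.484 × 150 × 10⁻³ = 473.4 kN (transverse, base value).
(i) R_nwl + R_nwt = 1641 kN; (ii) 0.85 R_nwl + 1.5 R_nwt = 1703 kN.
R_n = max = 1703 kN [governs: (ii)]; R_n/Ω = 851.3 kN.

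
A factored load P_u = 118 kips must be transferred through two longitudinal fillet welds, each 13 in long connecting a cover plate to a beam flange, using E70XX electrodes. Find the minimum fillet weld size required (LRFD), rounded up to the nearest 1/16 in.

E70XX → F_EXX = 70 ksi.
Total weld length L = 26 in.
Required throat t_e = P_u / (φ × 0.6 F_EXX × L) = 118 / (0.75 × 0.6 × 70 × 26) = 0.1441 in.
Required leg w = t_e / 0.707 = 0.2038 in → use 1/4 in.

w = 1/4 in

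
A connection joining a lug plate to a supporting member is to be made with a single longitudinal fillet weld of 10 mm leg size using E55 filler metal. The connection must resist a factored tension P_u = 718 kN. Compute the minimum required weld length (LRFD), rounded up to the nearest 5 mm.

L = 415 mm

E55XX → F_EXX = 550 MPa.
Throat t_e = 0.707 × 10 = 7.07 mm.
φr_n = 0.75 × 0.6 × 550 × 7.07 × 10⁻³ = 1.75 kN/mm.
L_req = P_u / φr_n = 718 / 1.75 = 410.3 mm total.
Round up → use L = 415 mm.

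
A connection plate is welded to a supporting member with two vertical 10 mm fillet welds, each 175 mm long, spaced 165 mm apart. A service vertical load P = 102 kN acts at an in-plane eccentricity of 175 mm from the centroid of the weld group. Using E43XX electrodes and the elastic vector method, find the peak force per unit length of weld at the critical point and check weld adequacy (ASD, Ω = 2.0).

f_max ≈ 881 N/mm; adequate

E43XX → F_EXX = 430 MPa.
Total weld length L_w = 350 mm. Treat welds as unit-width lines.
Polar moment about centroid: J = 2[d³/12 + d(b/2)²] = 2[175³/12 + 175×82.5²] = 3275000 mm³.
Direct shear f_v = P/L_w = 102×10³ / 350 = 291.4 N/mm (vertical).
Torsion M = P·e = 102×10³ × 175 = 17850000 N·mm.
Critical point at (x, y) = (82.5, 87.5) from centroid. f_tx = M·y/J = 476.8 N/mm; f_ty = M·x/J = 449.6 N/mm.
Resultant f_max = √[f_tx² + (f_v + f_ty)²] = √[476.8² + (291.4 + 449.6)²] = 881.2 N/mm.
Capacity per unit length: r_n/Ω = (1/2.0) × 0.6 × 430 × (0.707 × 10) = 912 N/mm.
881.2 ≤ 912 → adequate.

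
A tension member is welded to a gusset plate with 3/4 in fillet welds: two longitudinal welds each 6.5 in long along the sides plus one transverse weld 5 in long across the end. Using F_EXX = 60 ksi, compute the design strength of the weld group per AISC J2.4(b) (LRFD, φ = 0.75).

t_e = 0.707 × 0.75 = 0.5302 in.
R_nwl = 0.6 × 60 × 0.5302 × 13 = 248.2 kips (longitudinal, 2 welds).
R_nwt = 0.6 × 60 × 0.5302 × 5 = 95.44 kips (transverse, base value).
(i) R_nwl + R_nwt = 343.6 kips; (ii) 0.85 R_nwl + 1.5 R_nwt = 354.1 kips.
R_n = max = 354.1 kips [governs: (ii)]; φR_n = 265.6 kips.

φR_n ≈ 266 kips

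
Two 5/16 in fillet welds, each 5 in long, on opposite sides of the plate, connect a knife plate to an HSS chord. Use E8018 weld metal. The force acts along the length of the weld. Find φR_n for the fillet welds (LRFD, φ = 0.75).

φR_n ≈ 79.5 kip

E80XX → F_EXX = 80 ksi.
Effective throat t_e = 0.707 × 0.3125 = 0.2209 in.
Total length L = 10 in; A_we = 0.2209 × 10 = 2.209 in².
F_nw = 0.6 F_EXX = 0.6 × 80 = 48 ksi.
φR_n = 0.75 × 48 × 2.209 = 79.54 kip.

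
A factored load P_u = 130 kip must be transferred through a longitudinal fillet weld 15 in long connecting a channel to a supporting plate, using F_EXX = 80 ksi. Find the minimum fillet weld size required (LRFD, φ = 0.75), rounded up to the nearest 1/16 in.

Total weld length L = 15 in.
Required throat t_e = P_u / (φ × 0.6 F_EXX × L) = 130 / (0.75 × 0.6 × 80 × 15) = 0.2407 in.
Required leg w = t_e / 0.707 = 0.3405 in → use 3/8 in.

w = 3/8 in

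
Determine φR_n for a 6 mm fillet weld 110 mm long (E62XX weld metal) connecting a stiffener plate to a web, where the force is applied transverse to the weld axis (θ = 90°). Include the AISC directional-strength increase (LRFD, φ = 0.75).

E62XX → F_EXX = 620 MPa.
t_e = 0.707 × 6 = 4.242 mm; A_we = 4.242 × 110 = 466.6 mm².
Directional factor: 1.0 + 0.5 sin^1.5(90°) = 1.5.
F_nw = 0.6 × 620 × 1.5 = 558 MPa.
φR_n = 0.75 × 558 × 466.6 × 10⁻³ = 195.3 kN.

φR_n ≈ 195 kN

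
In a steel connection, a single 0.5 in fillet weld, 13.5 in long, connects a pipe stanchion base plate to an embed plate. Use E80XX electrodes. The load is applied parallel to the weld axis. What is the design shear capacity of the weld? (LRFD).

E80XX → F_EXX = 80 ksi.
Effective throat t_e = 0.707 × 0.5 = 0.3535 in.
Total length L = 13.5 in; A_we = 0.3535 × 13.5 = 4.772 in².
F_nw = 0.6 F_EXX = 0.6 × 80 = 48 ksi.
φR_n = 0.75 × 48 × 4.772 = 171.8 kips.

φR_n ≈ 172 kips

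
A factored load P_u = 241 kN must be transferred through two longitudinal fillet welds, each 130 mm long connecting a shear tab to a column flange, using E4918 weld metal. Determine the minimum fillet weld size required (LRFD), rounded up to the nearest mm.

w = 6 mm

E49XX → F_EXX = 490 MPa.
Total weld length L = 260 mm.
Required throat t_e = P_u / (φ × 0.6 F_EXX × L) = 241 / (0.75 × 0.6 × 490 × 260 × 10⁻³) = 4.204 mm.
Required leg w = t_e / 0.707 = 5.946 mm → use 6 mm.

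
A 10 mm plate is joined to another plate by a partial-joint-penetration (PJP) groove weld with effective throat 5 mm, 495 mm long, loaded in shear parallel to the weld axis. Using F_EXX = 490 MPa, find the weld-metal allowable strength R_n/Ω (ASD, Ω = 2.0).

Effective throat (given) t_e = 5 mm.
A_we = 5 × 495 = 2475 mm².
F_nw = 0.6 F_EXX = 294 MPa.
R_n/Ω = (294 × 2475) / 2.0 × 10⁻³ = 363.8 kN.

R_n/Ω ≈ 364 kN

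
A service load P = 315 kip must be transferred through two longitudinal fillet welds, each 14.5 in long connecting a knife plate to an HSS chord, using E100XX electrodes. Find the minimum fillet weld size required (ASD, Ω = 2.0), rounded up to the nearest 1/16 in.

E100XX → F_EXX = 100 ksi.
Total weld length L = 29 in.
Required throat t_e = P × Ω / (0.6 F_EXX × L) = 315 × 2.0 / (0.6 × 100 × 29) = 0.3621 in.
Required leg w = t_e / 0.707 = 0.5121 in → use 9/16 in.

w = 9/16 in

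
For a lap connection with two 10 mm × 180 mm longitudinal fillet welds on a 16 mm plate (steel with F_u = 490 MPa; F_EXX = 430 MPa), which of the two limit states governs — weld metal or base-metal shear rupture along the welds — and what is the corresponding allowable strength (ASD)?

t_e = 0.707 × 10 = 7.07 mm; L = 360 mm.
Weld metal: R_n/Ω = (1/2.0) × 0.6 × 430 × 7.07 × 360 × 10⁻³ = 328.3 kN.
Base metal (shear rupture): R_n/Ω = (1/2.0) × 0.6 × 490 × 16 × 360 × 10⁻³ = 846.7 kN.
Governing: weld metal.

R_n/Ω ≈ 328 kN (weld metal governs)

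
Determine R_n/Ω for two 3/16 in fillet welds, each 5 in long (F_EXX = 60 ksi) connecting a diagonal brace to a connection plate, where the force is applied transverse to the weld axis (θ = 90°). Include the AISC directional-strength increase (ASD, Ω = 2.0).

t_e = 0.707 × 0.1875 = 0.1326 in; A_we = 0.1326 × 10 = 1.326 in².
Directional factor: 1.0 + 0.5 sin^1.5(90°) = 1.5.
F_nw = 0.6 × 60 × 1.5 = 54 ksi.
R_n/Ω = (54 × 1.326) / 2.0 = 35.79 kips.

R_n/Ω ≈ 35.8 kips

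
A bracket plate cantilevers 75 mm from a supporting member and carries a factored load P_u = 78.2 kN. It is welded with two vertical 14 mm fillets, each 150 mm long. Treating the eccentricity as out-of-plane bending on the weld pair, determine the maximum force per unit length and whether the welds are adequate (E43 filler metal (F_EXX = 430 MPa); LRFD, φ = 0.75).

f_max ≈ 824 N/mm; adequate

L_w = 2 × 150 = 300 mm; section modulus (unit throat) S = 2 × L²/6 = 7500 mm².
Direct shear f_v = P/L_w = 78.2×10³/300 = 260.7 N/mm.
Moment M = P × e = 78.2×10³ × 75 = 5865000 N·mm; bending f_b = M/S = 782 N/mm.
f_max = √(f_v² + f_b²) = √(260.7² + 782²) = 824.3 N/mm.
φr_n = 0.75 × 0.6 × 430 × (0.707 × 14) = 1915 N/mm → adequate.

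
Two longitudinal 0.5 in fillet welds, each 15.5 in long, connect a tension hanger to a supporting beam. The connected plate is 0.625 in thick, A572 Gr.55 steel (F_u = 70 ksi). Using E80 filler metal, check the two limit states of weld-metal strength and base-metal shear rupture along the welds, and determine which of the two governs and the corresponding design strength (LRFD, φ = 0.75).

E80XX → F_EXX = 80 ksi.
t_e = 0.707 × 0.5 = 0.3535 in; L = 31 in.
Weld metal: φR_n = 0.75 × 0.6 × 80 × 0.3535 × 31 = 394.5 kips.
Base metal (shear rupture): φR_n = 0.75 × 0.6 × 70 × 0.625 × 31 = 610.3 kips.
Governing: weld metal.

φR_n ≈ 395 kips (weld metal governs)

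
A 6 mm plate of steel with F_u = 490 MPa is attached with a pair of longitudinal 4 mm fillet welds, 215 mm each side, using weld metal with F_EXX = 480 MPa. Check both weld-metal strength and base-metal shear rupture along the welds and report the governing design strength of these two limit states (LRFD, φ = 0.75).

φR_n ≈ 263 kN (weld metal governs)

t_e = 0.707 × 4 = 2.828 mm; L = 430 mm.
Weld metal: φR_n = 0.75 × 0.6 × 480 × 2.828 × 430 × 10⁻³ = 262.7 kN.
Base metal (shear rupture): φR_n = 0.75 × 0.6 × 490 × 6 × 430 × 10⁻³ = 568.9 kN.
Governing: weld metal.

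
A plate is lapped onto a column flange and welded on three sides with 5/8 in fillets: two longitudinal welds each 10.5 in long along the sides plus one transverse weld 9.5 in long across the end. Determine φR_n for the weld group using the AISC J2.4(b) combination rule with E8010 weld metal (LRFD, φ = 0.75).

φR_n ≈ 511 kip

E80XX → F_EXX = 80 ksi.
t_e = 0.707 × 0.625 = 0.4419 in.
R_nwl = 0.6 × 80 × 0.4419 × 21 = 445.4 kip (longitudinal, 2 welds).
R_nwt = 0.6 × 80 × 0.4419 × 9.5 = 201.5 kip (transverse, base value).
(i) R_nwl + R_nwt = 646.9 kip; (ii) 0.85 R_nwl + 1.5 R_nwt = 680.8 kip.
R_n = max = 680.8 kip [governs: (ii)]; φR_n = 510.6 kip.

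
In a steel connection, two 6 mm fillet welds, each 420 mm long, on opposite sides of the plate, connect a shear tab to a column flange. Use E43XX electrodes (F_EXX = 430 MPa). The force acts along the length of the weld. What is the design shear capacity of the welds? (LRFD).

Effective throat t_e = 0.707 × 6 = 4.242 mm.
Total length L = 840 mm; A_we = 4.242 × 840 = 3563 mm².
F_nw = 0.6 F_EXX = 0.6 × 430 = 258 MPa.
φR_n = 0.75 × 258 × 3563 × 10⁻³ = 689.5 kN.

φR_n ≈ 689 kN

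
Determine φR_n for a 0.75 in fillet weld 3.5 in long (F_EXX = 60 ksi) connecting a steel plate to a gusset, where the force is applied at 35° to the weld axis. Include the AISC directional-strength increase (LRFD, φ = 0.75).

φR_n ≈ 61 kips

t_e = 0.707 × 0.75 = 0.5302 in; A_we = 0.5302 × 3.5 = 1.856 in².
Directional factor: 1.0 + 0.5 sin^1.5(35°) = 1.217.
F_nw = 0.6 × 60 × 1.217 = 43.82 ksi.
φR_n = 0.75 × 43.82 × 1.856 = 60.99 kips.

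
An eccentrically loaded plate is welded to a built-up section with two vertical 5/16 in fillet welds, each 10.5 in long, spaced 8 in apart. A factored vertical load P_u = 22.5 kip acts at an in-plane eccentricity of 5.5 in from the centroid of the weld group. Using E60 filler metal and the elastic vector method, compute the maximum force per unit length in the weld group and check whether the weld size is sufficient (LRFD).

f_max ≈ 2.35 kip/in; adequate

E60XX → F_EXX = 60 ksi.
Total weld length L_w = 21 in. Treat welds as unit-width lines.
Polar moment about centroid: J = 2[d³/12 + d(b/2)²] = 2[10.5³/12 + 10.5×4²] = 528.9 in³.
Direct shear f_v = P/L_w = 22.5 / 21 = 1.071 kip/in (vertical).
Torsion M = P·e = 22.5 × 5.5 = 123.75 kip·in.
Critical point at (x, y) = (4, 5.25) from centroid. f_tx = M·y/J = 1.228 kip/in; f_ty = M·x/J = 0.9358 kip/in.
Resultant f_max = √[f_tx² + (f_v + f_ty)²] = √[1.228² + (1.071 + 0.9358)²] = 2.353 kip/in.
Capacity per unit length: φr_n = 0.75 × 0.6 × 60 × (0.707 × 0.3125) = 5.965 kip/in.
2.353 ≤ 5.965 → adequate.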